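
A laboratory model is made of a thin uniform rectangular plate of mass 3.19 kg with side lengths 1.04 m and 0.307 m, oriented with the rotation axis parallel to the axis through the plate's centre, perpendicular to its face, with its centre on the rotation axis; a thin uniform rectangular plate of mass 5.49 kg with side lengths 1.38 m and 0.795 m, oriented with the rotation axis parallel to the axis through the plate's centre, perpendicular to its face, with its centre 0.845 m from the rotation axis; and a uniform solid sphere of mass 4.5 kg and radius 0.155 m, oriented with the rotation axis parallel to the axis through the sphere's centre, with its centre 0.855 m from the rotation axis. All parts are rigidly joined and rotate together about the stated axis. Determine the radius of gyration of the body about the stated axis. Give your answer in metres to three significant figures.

0.814

Rectangular plate: I_cm = (1/12)M(a²+b²) = (1/12)(3.19)[(1.04)² + (0.307)²] = 0.31258 kg m^2; axis through the centre, so I = 0.31258 kg m^2.
Rectangular plate: I_cm = (1/12)M(a²+b²) = (1/12)(5.49)[(1.38)² + (0.795)²] = 1.1604 kg m^2; centre at d = 0.845 m, so the parallel axis theorem gives I = 1.1604 + (5.49)(0.845)² = 5.0804 kg m^2.
Solid sphere: I_cm = (2/5)MR² = (2/5)(4.5)(0.155)² = 0.043245 kg m^2; centre at d = 0.855 m, so the parallel axis theorem gives I = 0.043245 + (4.5)(0.855)² = 3.3329 kg m^2.
Total I = 8.7258 kg m^2; total mass M = 13.18 kg.
k = √(I/M) = √(8.7258/13.18) = 0.81367 m.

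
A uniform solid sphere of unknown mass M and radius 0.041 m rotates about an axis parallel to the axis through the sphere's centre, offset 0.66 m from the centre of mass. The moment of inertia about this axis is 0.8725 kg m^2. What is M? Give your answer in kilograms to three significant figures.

2.00

I = I_cm + Md² = (2/5)MR² + Md² = M·[0.4·(0.041)² + (0.66)²] = M·0.43627.
So M = 0.8725 / 0.43627 = 1.9999 kg.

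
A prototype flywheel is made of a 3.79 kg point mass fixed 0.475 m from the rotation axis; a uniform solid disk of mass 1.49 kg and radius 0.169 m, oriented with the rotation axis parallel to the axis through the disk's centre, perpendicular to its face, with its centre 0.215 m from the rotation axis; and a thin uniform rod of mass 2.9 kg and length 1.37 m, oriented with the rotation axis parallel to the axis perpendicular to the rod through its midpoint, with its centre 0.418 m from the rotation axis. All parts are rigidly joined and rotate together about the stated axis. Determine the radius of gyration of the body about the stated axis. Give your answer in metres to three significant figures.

0.483

Point mass: I_cm = 0; centre at d = 0.475 m, so I = I_cm + Md² gives I = 0 + (3.79)(0.475)² = 0.85512 kg m^2.
Solid disk: I_cm = (1/2)MR² = (1/2)(1.49)(0.169)² = 0.021278 kg m^2; centre at d = 0.215 m, so I = I_cm + Md² gives I = 0.021278 + (1.49)(0.215)² = 0.090153 kg m^2.
Thin rod: I_cm = (1/12)ML² = (1/12)(2.9)(1.37)² = 0.45358 kg m^2; centre at d = 0.418 m, so I = I_cm + Md² gives I = 0.45358 + (2.9)(0.418)² = 0.96028 kg m^2.
Total I = 1.9056 kg m^2; total mass M = 8.18 kg.
k = √(I/M) = √(1.9056/8.18) = 0.48265 m.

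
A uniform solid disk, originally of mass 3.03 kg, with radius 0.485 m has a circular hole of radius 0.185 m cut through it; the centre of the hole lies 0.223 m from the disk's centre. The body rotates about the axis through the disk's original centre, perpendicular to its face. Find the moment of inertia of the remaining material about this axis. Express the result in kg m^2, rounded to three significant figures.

0.327

Unpierced body about its centre: I₀ = (1/2)MR² = (1/2)(3.03)(0.485)² = 0.35637 kg m^2.
The removed disk has mass m = M·(r/R)² = (3.03)(0.185/0.485)² = 0.44086 kg (same uniform areal density).
Its moment of inertia about the rotation axis (parallel-axis theorem): I_hole = (1/2)mr² + md² = (1/2)(0.44086)(0.185)² + (0.44086)(0.223)² = 0.029468 kg m^2.
Treating the hole as negative mass, I = I₀ − I_hole = 0.35637 − 0.029468 = 0.3269 kg m^2.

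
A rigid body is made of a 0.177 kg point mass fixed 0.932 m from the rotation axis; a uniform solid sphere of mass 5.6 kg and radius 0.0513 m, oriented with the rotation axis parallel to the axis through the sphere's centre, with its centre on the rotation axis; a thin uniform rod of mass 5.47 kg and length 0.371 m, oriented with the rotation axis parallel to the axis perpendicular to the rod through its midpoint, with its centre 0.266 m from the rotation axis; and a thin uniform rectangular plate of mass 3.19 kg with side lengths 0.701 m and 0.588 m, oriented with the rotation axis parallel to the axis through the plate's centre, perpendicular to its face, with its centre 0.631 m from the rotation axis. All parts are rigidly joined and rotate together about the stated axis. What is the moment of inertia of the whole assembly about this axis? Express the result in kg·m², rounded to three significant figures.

2.10

Point mass: I_cm = 0; centre at d = 0.932 m, so the parallel axis theorem gives I = 0 + (0.177)(0.932)² = 0.15375 kg·m².
Solid sphere: I_cm = (2/5)MR² = (2/5)(5.6)(0.0513)² = 0.005895 kg·m²; axis through the centre, so I = 0.005895 kg·m².
Thin rod: I_cm = (1/12)ML² = (1/12)(5.47)(0.371)² = 0.062741 kg·m²; centre at d = 0.266 m, so the parallel axis theorem gives I = 0.062741 + (5.47)(0.266)² = 0.44978 kg·m².
Rectangular plate: I_cm = (1/12)M(a²+b²) = (1/12)(3.19)[(0.701)² + (0.588)²] = 0.22254 kg·m²; centre at d = 0.631 m, so the parallel axis theorem gives I = 0.22254 + (3.19)(0.631)² = 1.4927 kg·m².
Total I = 0.15375 + 0.005895 + 0.44978 + 1.4927 = 2.1021 kg·m².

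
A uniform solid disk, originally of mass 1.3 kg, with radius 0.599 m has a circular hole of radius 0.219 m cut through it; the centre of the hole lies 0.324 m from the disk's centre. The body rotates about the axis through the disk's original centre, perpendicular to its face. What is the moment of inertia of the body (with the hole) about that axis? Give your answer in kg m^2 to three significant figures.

0.211

Unpierced body about its centre: I₀ = (1/2)MR² = (1/2)(1.3)(0.599)² = 0.23322 kg m^2.
The removed disk has mass m = M·(r/R)² = (1.3)(0.219/0.599)² = 0.17377 kg (same uniform areal density).
Its moment of inertia about the rotation axis (parallel-axis theorem): I_hole = (1/2)mr² + md² = (1/2)(0.17377)(0.219)² + (0.17377)(0.324)² = 0.022409 kg m^2.
Treating the hole as negative mass, I = I₀ − I_hole = 0.23322 − 0.022409 = 0.21081 kg m^2.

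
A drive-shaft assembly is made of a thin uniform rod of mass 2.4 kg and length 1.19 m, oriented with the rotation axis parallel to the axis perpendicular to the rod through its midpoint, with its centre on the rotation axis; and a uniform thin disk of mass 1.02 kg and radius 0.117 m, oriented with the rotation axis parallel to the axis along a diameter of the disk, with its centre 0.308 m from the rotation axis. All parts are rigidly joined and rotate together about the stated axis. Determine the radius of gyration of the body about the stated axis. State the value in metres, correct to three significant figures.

Thin rod: I_cm = (1/12)ML² = (1/12)(2.4)(1.19)² = 0.28322 kg m^2; axis through the centre, so I = 0.28322 kg m^2.
Thin disk: I_cm = (1/4)MR² = (1/4)(1.02)(0.117)² = 0.0034907 kg m^2; centre at d = 0.308 m, so the parallel axis theorem gives I = 0.0034907 + (1.02)(0.308)² = 0.10025 kg m^2.
Total I = 0.38347 kg m^2; total mass M = 3.42 kg.
k = √(I/M) = √(0.38347/3.42) = 0.33485 m.

0.335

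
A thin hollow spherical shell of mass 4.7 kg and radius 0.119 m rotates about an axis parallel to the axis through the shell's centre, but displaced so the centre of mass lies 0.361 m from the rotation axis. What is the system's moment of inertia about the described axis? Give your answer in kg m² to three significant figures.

0.657

I_cm = (2/3)MR² = (2/3)(4.7)(0.119)² = 0.044371 kg m²; centre at d = 0.361 m, so the parallel axis theorem gives I = 0.044371 + (4.7)(0.361)² = 0.65688 kg m².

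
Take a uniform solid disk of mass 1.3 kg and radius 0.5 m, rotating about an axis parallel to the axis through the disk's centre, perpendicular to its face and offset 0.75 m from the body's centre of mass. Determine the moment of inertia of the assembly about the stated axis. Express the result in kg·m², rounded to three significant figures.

I_cm = (1/2)MR² = (1/2)(1.3)(0.5)² = 0.1625 kg·m²; centre at d = 0.75 m, so the parallel axis theorem gives I = 0.1625 + (1.3)(0.75)² = 0.89375 kg·m².

0.894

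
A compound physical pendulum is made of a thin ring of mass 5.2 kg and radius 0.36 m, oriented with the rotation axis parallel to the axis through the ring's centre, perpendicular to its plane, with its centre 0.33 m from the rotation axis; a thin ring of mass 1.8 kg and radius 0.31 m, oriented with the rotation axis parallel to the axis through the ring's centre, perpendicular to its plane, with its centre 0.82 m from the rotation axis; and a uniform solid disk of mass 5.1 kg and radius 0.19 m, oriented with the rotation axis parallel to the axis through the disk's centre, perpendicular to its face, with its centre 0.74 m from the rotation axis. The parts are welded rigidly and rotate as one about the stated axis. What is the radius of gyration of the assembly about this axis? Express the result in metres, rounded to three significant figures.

0.675

Thin ring: I_cm = MR² = (5.2)(0.36)² = 0.67392 kg m²; centre at d = 0.33 m, so I = I_cm + Md² gives I = 0.67392 + (5.2)(0.33)² = 1.2402 kg m².
Thin ring: I_cm = MR² = (1.8)(0.31)² = 0.17298 kg m²; centre at d = 0.82 m, so I = I_cm + Md² gives I = 0.17298 + (1.8)(0.82)² = 1.3833 kg m².
Solid disk: I_cm = (1/2)MR² = (1/2)(5.1)(0.19)² = 0.092055 kg m²; centre at d = 0.74 m, so I = I_cm + Md² gives I = 0.092055 + (5.1)(0.74)² = 2.8848 kg m².
Total I = 5.5083 kg m²; total mass M = 12.1 kg.
k = √(I/M) = √(5.5083/12.1) = 0.67471 m.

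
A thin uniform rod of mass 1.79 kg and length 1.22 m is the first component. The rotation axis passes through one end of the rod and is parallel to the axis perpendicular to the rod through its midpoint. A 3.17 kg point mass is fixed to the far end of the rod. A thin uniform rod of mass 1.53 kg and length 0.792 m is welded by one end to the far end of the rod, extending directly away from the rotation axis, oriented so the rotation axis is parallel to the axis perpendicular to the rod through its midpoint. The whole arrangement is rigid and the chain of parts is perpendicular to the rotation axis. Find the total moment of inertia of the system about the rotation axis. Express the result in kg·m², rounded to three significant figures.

Thin rod: I_cm = (1/12)ML² = (1/12)(1.79)(1.22)² = 0.22202 kg·m²; centre at d = 0.61 m, so I = I_cm + Md² gives I = 0.22202 + (1.79)(0.61)² = 0.88808 kg·m².
Point mass: I_cm = 0; centre at d = 0.61 + 0.61 = 1.22 m, so I = I_cm + Md² gives I = 0 + (3.17)(1.22)² = 4.7182 kg·m².
Thin rod: I_cm = (1/12)ML² = (1/12)(1.53)(0.792)² = 0.079976 kg·m²; centre at d = 0.61 + 0.61 + 0.396 = 1.616 m, so I = I_cm + Md² gives I = 0.079976 + (1.53)(1.616)² = 4.0755 kg·m².
Total I = 0.88808 + 4.7182 + 4.0755 = 9.6818 kg·m².

9.68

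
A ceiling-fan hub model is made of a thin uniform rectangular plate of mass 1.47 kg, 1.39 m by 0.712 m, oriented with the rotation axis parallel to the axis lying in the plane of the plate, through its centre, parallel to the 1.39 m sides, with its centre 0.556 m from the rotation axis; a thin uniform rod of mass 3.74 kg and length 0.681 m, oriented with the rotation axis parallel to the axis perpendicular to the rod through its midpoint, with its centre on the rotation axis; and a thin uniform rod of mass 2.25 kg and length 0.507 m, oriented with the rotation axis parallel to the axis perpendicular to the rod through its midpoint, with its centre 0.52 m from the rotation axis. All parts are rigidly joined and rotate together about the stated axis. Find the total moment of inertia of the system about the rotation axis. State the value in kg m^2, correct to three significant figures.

Rectangular plate: I_cm = (1/12)Mb² = (1/12)(1.47)(0.712)² = 0.062101 kg m^2; centre at d = 0.556 m, so the parallel axis theorem gives I = 0.062101 + (1.47)(0.556)² = 0.51653 kg m^2.
Thin rod: I_cm = (1/12)ML² = (1/12)(3.74)(0.681)² = 0.14454 kg m^2; axis through the centre, so I = 0.14454 kg m^2.
Thin rod: I_cm = (1/12)ML² = (1/12)(2.25)(0.507)² = 0.048197 kg m^2; centre at d = 0.52 m, so the parallel axis theorem gives I = 0.048197 + (2.25)(0.52)² = 0.6566 kg m^2.
Total I = 0.51653 + 0.14454 + 0.6566 = 1.3177 kg m^2.

1.32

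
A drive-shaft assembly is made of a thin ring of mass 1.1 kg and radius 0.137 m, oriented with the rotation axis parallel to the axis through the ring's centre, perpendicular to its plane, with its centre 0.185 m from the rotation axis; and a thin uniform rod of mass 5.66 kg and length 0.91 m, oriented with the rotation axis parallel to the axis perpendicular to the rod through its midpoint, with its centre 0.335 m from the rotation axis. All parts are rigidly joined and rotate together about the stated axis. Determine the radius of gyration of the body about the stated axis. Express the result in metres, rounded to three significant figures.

0.400

Thin ring: I_cm = MR² = (1.1)(0.137)² = 0.020646 kg·m²; centre at d = 0.185 m, so I = I_cm + Md² gives I = 0.020646 + (1.1)(0.185)² = 0.058293 kg·m².
Thin rod: I_cm = (1/12)ML² = (1/12)(5.66)(0.91)² = 0.39059 kg·m²; centre at d = 0.335 m, so I = I_cm + Md² gives I = 0.39059 + (5.66)(0.335)² = 1.0258 kg·m².
Total I = 1.0841 kg·m²; total mass M = 6.76 kg.
k = √(I/M) = √(1.0841/6.76) = 0.40046 m.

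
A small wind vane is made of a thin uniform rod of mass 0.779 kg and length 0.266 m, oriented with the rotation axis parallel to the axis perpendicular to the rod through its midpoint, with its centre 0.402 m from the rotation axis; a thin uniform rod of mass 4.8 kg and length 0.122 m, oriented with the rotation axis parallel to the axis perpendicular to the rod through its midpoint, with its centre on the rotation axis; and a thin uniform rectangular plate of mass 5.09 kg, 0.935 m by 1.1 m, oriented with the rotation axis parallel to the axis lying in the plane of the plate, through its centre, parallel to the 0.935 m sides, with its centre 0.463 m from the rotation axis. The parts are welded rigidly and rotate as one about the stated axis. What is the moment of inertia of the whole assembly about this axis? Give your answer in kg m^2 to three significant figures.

1.74

Thin rod: I_cm = (1/12)ML² = (1/12)(0.779)(0.266)² = 0.0045932 kg m^2; centre at d = 0.402 m, so I = I_cm + Md² gives I = 0.0045932 + (0.779)(0.402)² = 0.13048 kg m^2.
Thin rod: I_cm = (1/12)ML² = (1/12)(4.8)(0.122)² = 0.0059536 kg m^2; axis through the centre, so I = 0.0059536 kg m^2.
Rectangular plate: I_cm = (1/12)Mb² = (1/12)(5.09)(1.1)² = 0.51324 kg m^2; centre at d = 0.463 m, so I = I_cm + Md² gives I = 0.51324 + (5.09)(0.463)² = 1.6044 kg m^2.
Total I = 0.13048 + 0.0059536 + 1.6044 = 1.7408 kg m^2.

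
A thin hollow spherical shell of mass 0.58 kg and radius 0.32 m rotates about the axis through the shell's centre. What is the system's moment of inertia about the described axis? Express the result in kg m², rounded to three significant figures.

I_cm = (2/3)MR² = (2/3)(0.58)(0.32)² = 0.039595 kg m²; axis through the centre, so I = 0.039595 kg m².

0.0396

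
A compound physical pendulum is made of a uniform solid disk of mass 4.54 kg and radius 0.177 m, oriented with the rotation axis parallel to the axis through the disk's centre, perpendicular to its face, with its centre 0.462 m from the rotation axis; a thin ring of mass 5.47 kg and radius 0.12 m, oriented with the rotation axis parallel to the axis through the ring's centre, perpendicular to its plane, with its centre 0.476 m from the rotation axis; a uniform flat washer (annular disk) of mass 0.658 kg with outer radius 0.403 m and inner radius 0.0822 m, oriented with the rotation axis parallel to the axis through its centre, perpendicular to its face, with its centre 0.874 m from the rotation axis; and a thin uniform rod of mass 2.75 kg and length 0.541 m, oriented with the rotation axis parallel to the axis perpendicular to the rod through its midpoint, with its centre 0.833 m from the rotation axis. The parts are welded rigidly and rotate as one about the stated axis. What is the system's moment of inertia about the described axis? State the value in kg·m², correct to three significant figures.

Solid disk: I_cm = (1/2)MR² = (1/2)(4.54)(0.177)² = 0.071117 kg·m²; centre at d = 0.462 m, so the parallel axis theorem gives I = 0.071117 + (4.54)(0.462)² = 1.0402 kg·m².
Thin ring: I_cm = MR² = (5.47)(0.12)² = 0.078768 kg·m²; centre at d = 0.476 m, so the parallel axis theorem gives I = 0.078768 + (5.47)(0.476)² = 1.3181 kg·m².
Annular disk: I_cm = (1/2)M(R²+r²) = (1/2)(0.658)[(0.403)² + (0.0822)²] = 0.055656 kg·m²; centre at d = 0.874 m, so the parallel axis theorem gives I = 0.055656 + (0.658)(0.874)² = 0.55829 kg·m².
Thin rod: I_cm = (1/12)ML² = (1/12)(2.75)(0.541)² = 0.067073 kg·m²; centre at d = 0.833 m, so the parallel axis theorem gives I = 0.067073 + (2.75)(0.833)² = 1.9753 kg·m².
Total I = 1.0402 + 1.3181 + 0.55829 + 1.9753 = 4.8918 kg·m².

4.89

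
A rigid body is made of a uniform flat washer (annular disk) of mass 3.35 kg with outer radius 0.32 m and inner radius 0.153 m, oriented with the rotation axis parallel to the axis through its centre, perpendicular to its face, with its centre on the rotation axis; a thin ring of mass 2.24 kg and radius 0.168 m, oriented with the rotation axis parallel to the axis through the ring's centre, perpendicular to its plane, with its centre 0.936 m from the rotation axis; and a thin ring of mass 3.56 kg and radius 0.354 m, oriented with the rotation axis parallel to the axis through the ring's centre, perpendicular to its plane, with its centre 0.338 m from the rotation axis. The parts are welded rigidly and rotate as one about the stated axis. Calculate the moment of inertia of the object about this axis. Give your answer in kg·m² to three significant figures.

3.09

Annular disk: I_cm = (1/2)M(R²+r²) = (1/2)(3.35)[(0.32)² + (0.153)²] = 0.21073 kg·m²; axis through the centre, so I = 0.21073 kg·m².
Thin ring: I_cm = MR² = (2.24)(0.168)² = 0.063222 kg·m²; centre at d = 0.936 m, so the parallel axis theorem gives I = 0.063222 + (2.24)(0.936)² = 2.0257 kg·m².
Thin ring: I_cm = MR² = (3.56)(0.354)² = 0.44612 kg·m²; centre at d = 0.338 m, so the parallel axis theorem gives I = 0.44612 + (3.56)(0.338)² = 0.85283 kg·m².
Total I = 0.21073 + 2.0257 + 0.85283 = 3.0892 kg·m².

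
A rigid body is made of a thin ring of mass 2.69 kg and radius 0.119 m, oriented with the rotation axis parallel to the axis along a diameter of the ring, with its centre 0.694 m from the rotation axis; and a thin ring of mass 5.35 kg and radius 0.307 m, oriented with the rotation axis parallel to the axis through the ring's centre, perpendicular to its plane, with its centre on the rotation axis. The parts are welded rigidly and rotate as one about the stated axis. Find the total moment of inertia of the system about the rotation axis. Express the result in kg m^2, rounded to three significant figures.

Thin ring: I_cm = (1/2)MR² = (1/2)(2.69)(0.119)² = 0.019047 kg m^2; centre at d = 0.694 m, so I = I_cm + Md² gives I = 0.019047 + (2.69)(0.694)² = 1.3146 kg m^2.
Thin ring: I_cm = MR² = (5.35)(0.307)² = 0.50423 kg m^2; axis through the centre, so I = 0.50423 kg m^2.
Total I = 1.3146 + 0.50423 = 1.8189 kg m^2.

1.82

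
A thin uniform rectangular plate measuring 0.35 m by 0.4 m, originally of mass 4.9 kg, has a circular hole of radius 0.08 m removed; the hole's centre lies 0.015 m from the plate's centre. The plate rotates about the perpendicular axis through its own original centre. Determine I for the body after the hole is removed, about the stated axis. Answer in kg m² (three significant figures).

0.113

Unpierced body about its centre: I₀ = (1/12)M(a²+b²) = (1/12)(4.9)[(0.35)² + (0.4)²] = 0.11535 kg m².
The removed disk has mass m = M·πr²/(ab) = (4.9)·π(0.08)²/(0.35·0.4) = 0.70372 kg (same uniform areal density).
Its moment of inertia about the rotation axis (parallel-axis theorem): I_hole = (1/2)mr² + md² = (1/2)(0.70372)(0.08)² + (0.70372)(0.015)² = 0.0024102 kg m².
Treating the hole as negative mass, I = I₀ − I_hole = 0.11535 − 0.0024102 = 0.11294 kg m².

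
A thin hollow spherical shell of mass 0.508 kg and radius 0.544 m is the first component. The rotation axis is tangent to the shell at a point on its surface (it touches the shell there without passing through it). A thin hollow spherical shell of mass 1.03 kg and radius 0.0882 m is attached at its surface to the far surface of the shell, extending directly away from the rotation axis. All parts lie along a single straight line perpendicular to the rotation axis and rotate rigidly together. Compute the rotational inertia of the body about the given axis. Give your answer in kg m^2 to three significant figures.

1.68

Spherical shell: I_cm = (2/3)MR² = (2/3)(0.508)(0.544)² = 0.10022 kg m^2; centre at d = 0.544 m, so the parallel axis theorem gives I = 0.10022 + (0.508)(0.544)² = 0.25056 kg m^2.
Spherical shell: I_cm = (2/3)MR² = (2/3)(1.03)(0.0882)² = 0.0053417 kg m^2; centre at d = 0.544 + 0.544 + 0.0882 = 1.1762 m, so the parallel axis theorem gives I = 0.0053417 + (1.03)(1.1762)² = 1.4303 kg m^2.
Total I = 0.25056 + 1.4303 = 1.6809 kg m^2.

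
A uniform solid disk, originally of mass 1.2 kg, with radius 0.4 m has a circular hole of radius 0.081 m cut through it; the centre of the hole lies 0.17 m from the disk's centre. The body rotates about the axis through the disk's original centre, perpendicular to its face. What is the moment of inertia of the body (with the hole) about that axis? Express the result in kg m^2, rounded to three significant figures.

0.0944

Unpierced body about its centre: I₀ = (1/2)MR² = (1/2)(1.2)(0.4)² = 0.096 kg m^2.
The removed disk has mass m = M·(r/R)² = (1.2)(0.081/0.4)² = 0.049207 kg (same uniform areal density).
Its moment of inertia about the rotation axis (parallel-axis theorem): I_hole = (1/2)mr² + md² = (1/2)(0.049207)(0.081)² + (0.049207)(0.17)² = 0.0015835 kg m^2.
Treating the hole as negative mass, I = I₀ − I_hole = 0.096 − 0.0015835 = 0.094416 kg m^2.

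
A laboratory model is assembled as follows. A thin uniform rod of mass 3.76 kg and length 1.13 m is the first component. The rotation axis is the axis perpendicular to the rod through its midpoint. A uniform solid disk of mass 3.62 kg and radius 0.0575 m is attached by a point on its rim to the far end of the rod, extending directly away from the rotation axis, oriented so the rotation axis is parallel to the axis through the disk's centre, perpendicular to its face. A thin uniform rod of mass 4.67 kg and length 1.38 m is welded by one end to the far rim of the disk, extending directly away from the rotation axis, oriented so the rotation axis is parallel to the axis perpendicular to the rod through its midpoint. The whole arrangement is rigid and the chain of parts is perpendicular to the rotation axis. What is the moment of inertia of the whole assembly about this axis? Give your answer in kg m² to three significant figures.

11.3

Thin rod: I_cm = (1/12)ML² = (1/12)(3.76)(1.13)² = 0.4001 kg m²; axis through the centre, so I = 0.4001 kg m².
Solid disk: I_cm = (1/2)MR² = (1/2)(3.62)(0.0575)² = 0.0059843 kg m²; centre at d = 0.565 + 0.0575 = 0.6225 m, so I = I_cm + Md² gives I = 0.0059843 + (3.62)(0.6225)² = 1.4088 kg m².
Thin rod: I_cm = (1/12)ML² = (1/12)(4.67)(1.38)² = 0.74113 kg m²; centre at d = 0.565 + 0.0575 + 0.0575 + 0.69 = 1.37 m, so I = I_cm + Md² gives I = 0.74113 + (4.67)(1.37)² = 9.5063 kg m².
Total I = 0.4001 + 1.4088 + 9.5063 = 11.315 kg m².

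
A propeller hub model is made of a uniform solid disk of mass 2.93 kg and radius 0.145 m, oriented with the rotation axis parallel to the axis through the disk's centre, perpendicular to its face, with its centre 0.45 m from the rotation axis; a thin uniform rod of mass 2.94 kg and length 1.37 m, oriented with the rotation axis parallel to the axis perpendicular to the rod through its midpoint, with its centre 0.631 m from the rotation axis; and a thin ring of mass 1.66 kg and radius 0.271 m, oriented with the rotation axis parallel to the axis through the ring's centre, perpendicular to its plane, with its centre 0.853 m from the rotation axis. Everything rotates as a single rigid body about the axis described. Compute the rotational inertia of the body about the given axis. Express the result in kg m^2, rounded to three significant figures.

3.58

Solid disk: I_cm = (1/2)MR² = (1/2)(2.93)(0.145)² = 0.030802 kg m^2; centre at d = 0.45 m, so I = I_cm + Md² gives I = 0.030802 + (2.93)(0.45)² = 0.62413 kg m^2.
Thin rod: I_cm = (1/12)ML² = (1/12)(2.94)(1.37)² = 0.45984 kg m^2; centre at d = 0.631 m, so I = I_cm + Md² gives I = 0.45984 + (2.94)(0.631)² = 1.6304 kg m^2.
Thin ring: I_cm = MR² = (1.66)(0.271)² = 0.12191 kg m^2; centre at d = 0.853 m, so I = I_cm + Md² gives I = 0.12191 + (1.66)(0.853)² = 1.3297 kg m^2.
Total I = 0.62413 + 1.6304 + 1.3297 = 3.5843 kg m^2.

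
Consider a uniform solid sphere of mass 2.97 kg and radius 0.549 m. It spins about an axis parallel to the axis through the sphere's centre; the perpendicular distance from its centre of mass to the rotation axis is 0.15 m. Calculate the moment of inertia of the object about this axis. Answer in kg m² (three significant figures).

0.425

I_cm = (2/5)MR² = (2/5)(2.97)(0.549)² = 0.35806 kg m²; centre at d = 0.15 m, so the parallel axis theorem gives I = 0.35806 + (2.97)(0.15)² = 0.42489 kg m².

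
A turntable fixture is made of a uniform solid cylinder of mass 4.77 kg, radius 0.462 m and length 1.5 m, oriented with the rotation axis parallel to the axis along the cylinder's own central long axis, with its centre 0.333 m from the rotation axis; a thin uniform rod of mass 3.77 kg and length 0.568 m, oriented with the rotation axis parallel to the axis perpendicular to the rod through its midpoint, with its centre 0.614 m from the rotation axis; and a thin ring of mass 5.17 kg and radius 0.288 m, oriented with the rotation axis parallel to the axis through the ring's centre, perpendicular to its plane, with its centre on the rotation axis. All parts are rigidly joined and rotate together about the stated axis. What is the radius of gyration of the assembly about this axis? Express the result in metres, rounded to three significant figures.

Solid cylinder: I_cm = (1/2)MR² = (1/2)(4.77)(0.462)² = 0.50906 kg·m²; centre at d = 0.333 m, so the parallel axis theorem gives I = 0.50906 + (4.77)(0.333)² = 1.038 kg·m².
Thin rod: I_cm = (1/12)ML² = (1/12)(3.77)(0.568)² = 0.10136 kg·m²; centre at d = 0.614 m, so the parallel axis theorem gives I = 0.10136 + (3.77)(0.614)² = 1.5226 kg·m².
Thin ring: I_cm = MR² = (5.17)(0.288)² = 0.42882 kg·m²; axis through the centre, so I = 0.42882 kg·m².
Total I = 2.9895 kg·m²; total mass M = 13.71 kg.
k = √(I/M) = √(2.9895/13.71) = 0.46696 m.

0.467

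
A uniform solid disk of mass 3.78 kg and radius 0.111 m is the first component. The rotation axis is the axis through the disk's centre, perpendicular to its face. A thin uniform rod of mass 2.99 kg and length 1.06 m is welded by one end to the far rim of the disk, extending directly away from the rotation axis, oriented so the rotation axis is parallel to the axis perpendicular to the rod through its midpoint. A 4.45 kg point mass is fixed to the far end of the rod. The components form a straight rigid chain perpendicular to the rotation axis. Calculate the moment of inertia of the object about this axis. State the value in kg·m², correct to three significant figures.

Solid disk: I_cm = (1/2)MR² = (1/2)(3.78)(0.111)² = 0.023287 kg·m²; axis through the centre, so I = 0.023287 kg·m².
Thin rod: I_cm = (1/12)ML² = (1/12)(2.99)(1.06)² = 0.27996 kg·m²; centre at d = 0.111 + 0.53 = 0.641 m, so I = I_cm + Md² gives I = 0.27996 + (2.99)(0.641)² = 1.5085 kg·m².
Point mass: I_cm = 0; centre at d = 0.111 + 0.53 + 0.53 = 1.171 m, so I = I_cm + Md² gives I = 0 + (4.45)(1.171)² = 6.102 kg·m².
Total I = 0.023287 + 1.5085 + 6.102 = 7.6338 kg·m².

7.63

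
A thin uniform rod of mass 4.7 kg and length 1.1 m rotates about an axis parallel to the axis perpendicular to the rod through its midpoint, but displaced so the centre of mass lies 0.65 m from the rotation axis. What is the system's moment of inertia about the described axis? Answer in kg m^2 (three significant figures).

2.46

I_cm = (1/12)ML² = (1/12)(4.7)(1.1)² = 0.47392 kg m^2; centre at d = 0.65 m, so I = I_cm + Md² gives I = 0.47392 + (4.7)(0.65)² = 2.4597 kg m^2.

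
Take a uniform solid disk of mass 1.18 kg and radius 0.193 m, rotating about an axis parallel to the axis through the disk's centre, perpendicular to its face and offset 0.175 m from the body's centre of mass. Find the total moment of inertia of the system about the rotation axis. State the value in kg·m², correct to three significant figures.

0.0581

I_cm = (1/2)MR² = (1/2)(1.18)(0.193)² = 0.021977 kg·m²; centre at d = 0.175 m, so I = I_cm + Md² gives I = 0.021977 + (1.18)(0.175)² = 0.058114 kg·m².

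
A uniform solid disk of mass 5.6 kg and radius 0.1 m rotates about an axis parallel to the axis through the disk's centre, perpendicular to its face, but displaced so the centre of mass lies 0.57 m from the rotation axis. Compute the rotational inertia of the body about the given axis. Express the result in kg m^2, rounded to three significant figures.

1.85

I_cm = (1/2)MR² = (1/2)(5.6)(0.1)² = 0.028 kg m^2; centre at d = 0.57 m, so I = I_cm + Md² gives I = 0.028 + (5.6)(0.57)² = 1.8474 kg m^2.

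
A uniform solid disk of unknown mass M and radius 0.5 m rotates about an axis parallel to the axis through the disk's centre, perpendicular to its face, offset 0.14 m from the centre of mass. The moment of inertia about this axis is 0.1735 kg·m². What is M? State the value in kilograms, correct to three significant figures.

1.20

I = I_cm + Md² = (1/2)MR² + Md² = M·[0.5·(0.5)² + (0.14)²] = M·0.1446.
So M = 0.1735 / 0.1446 = 1.1999 kg.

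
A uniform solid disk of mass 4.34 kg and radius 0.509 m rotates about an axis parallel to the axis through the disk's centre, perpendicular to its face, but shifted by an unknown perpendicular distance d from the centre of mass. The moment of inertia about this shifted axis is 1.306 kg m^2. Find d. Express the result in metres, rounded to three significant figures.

0.414

About the centre-of-mass axis, I_cm = (1/2)MR² = (1/2)(4.34)(0.509)² = 0.56221 kg m^2.
Parallel axis theorem: I = I_cm + Md², so Md² = 1.306 − 0.56221 = 0.74379 kg m^2.
d = √(0.74379 / 4.34) = 0.41398 m.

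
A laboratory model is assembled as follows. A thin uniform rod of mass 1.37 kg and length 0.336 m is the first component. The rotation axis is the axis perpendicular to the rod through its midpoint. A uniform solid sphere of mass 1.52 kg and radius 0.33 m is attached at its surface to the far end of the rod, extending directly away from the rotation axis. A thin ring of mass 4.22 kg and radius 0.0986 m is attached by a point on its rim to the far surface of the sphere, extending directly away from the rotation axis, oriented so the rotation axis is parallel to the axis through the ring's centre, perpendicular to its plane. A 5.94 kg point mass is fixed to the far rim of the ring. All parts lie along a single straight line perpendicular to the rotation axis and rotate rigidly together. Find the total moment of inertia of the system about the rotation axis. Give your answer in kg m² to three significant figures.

10.4

Thin rod: I_cm = (1/12)ML² = (1/12)(1.37)(0.336)² = 0.012889 kg m²; axis through the centre, so I = 0.012889 kg m².
Solid sphere: I_cm = (2/5)MR² = (2/5)(1.52)(0.33)² = 0.066211 kg m²; centre at d = 0.168 + 0.33 = 0.498 m, so I = I_cm + Md² gives I = 0.066211 + (1.52)(0.498)² = 0.44318 kg m².
Thin ring: I_cm = MR² = (4.22)(0.0986)² = 0.041027 kg m²; centre at d = 0.168 + 0.33 + 0.33 + 0.0986 = 0.9266 m, so I = I_cm + Md² gives I = 0.041027 + (4.22)(0.9266)² = 3.6643 kg m².
Point mass: I_cm = 0; centre at d = 0.168 + 0.33 + 0.33 + 0.0986 + 0.0986 = 1.0252 m, so I = I_cm + Md² gives I = 0 + (5.94)(1.0252)² = 6.2431 kg m².
Total I = 0.012889 + 0.44318 + 3.6643 + 6.2431 = 10.363 kg m².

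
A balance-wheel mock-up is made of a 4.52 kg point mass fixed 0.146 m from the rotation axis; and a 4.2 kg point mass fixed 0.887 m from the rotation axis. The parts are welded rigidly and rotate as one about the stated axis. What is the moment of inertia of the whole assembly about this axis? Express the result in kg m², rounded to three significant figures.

Point mass: I_cm = 0; centre at d = 0.146 m, so the parallel axis theorem gives I = 0 + (4.52)(0.146)² = 0.096348 kg m².
Point mass: I_cm = 0; centre at d = 0.887 m, so the parallel axis theorem gives I = 0 + (4.2)(0.887)² = 3.3044 kg m².
Total I = 0.096348 + 3.3044 = 3.4008 kg m².

3.40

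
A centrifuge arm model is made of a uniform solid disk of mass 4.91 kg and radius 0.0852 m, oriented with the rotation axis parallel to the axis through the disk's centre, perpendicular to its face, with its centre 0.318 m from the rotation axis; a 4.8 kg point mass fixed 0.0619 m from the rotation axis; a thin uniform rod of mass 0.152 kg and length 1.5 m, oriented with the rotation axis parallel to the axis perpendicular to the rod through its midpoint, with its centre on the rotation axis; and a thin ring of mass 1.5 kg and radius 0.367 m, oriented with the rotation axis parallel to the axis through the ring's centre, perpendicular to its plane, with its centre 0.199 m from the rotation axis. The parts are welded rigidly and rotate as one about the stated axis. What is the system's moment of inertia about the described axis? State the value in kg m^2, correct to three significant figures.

0.823

Solid disk: I_cm = (1/2)MR² = (1/2)(4.91)(0.0852)² = 0.017821 kg m^2; centre at d = 0.318 m, so I = I_cm + Md² gives I = 0.017821 + (4.91)(0.318)² = 0.51434 kg m^2.
Point mass: I_cm = 0; centre at d = 0.0619 m, so I = I_cm + Md² gives I = 0 + (4.8)(0.0619)² = 0.018392 kg m^2.
Thin rod: I_cm = (1/12)ML² = (1/12)(0.152)(1.5)² = 0.0285 kg m^2; axis through the centre, so I = 0.0285 kg m^2.
Thin ring: I_cm = MR² = (1.5)(0.367)² = 0.20203 kg m^2; centre at d = 0.199 m, so I = I_cm + Md² gives I = 0.20203 + (1.5)(0.199)² = 0.26144 kg m^2.
Total I = 0.51434 + 0.018392 + 0.0285 + 0.26144 = 0.82267 kg m^2.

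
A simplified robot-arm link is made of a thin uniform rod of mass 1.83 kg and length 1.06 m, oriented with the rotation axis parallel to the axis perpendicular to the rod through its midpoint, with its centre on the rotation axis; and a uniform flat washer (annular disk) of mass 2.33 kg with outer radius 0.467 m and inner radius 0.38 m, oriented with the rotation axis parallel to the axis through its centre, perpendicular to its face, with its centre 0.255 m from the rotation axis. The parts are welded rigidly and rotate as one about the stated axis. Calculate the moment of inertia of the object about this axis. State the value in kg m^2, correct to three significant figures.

Thin rod: I_cm = (1/12)ML² = (1/12)(1.83)(1.06)² = 0.17135 kg m^2; axis through the centre, so I = 0.17135 kg m^2.
Annular disk: I_cm = (1/2)M(R²+r²) = (1/2)(2.33)[(0.467)² + (0.38)²] = 0.4223 kg m^2; centre at d = 0.255 m, so the parallel axis theorem gives I = 0.4223 + (2.33)(0.255)² = 0.57381 kg m^2.
Total I = 0.17135 + 0.57381 = 0.74516 kg m^2.

0.745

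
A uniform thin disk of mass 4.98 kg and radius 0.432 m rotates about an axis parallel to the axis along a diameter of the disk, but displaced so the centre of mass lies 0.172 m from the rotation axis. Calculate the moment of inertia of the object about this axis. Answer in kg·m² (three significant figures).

0.380

I_cm = (1/4)MR² = (1/4)(4.98)(0.432)² = 0.23235 kg·m²; centre at d = 0.172 m, so I = I_cm + Md² gives I = 0.23235 + (4.98)(0.172)² = 0.37968 kg·m².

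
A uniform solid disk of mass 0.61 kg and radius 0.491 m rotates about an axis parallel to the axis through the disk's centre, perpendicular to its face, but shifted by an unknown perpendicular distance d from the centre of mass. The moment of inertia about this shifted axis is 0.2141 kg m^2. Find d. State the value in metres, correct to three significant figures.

About the centre-of-mass axis, I_cm = (1/2)MR² = (1/2)(0.61)(0.491)² = 0.07353 kg m^2.
Parallel axis theorem: I = I_cm + Md², so Md² = 0.2141 − 0.07353 = 0.14057 kg m^2.
d = √(0.14057 / 0.61) = 0.48004 m.

0.480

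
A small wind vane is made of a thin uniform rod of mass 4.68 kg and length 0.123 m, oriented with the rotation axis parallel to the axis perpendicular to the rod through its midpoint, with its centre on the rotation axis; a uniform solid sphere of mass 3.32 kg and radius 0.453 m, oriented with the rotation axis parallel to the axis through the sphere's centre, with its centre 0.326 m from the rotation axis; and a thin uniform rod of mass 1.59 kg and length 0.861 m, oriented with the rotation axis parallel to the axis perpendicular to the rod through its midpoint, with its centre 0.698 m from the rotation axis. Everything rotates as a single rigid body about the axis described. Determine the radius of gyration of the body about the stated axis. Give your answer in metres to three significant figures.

0.396

Thin rod: I_cm = (1/12)ML² = (1/12)(4.68)(0.123)² = 0.0059003 kg m²; axis through the centre, so I = 0.0059003 kg m².
Solid sphere: I_cm = (2/5)MR² = (2/5)(3.32)(0.453)² = 0.27252 kg m²; centre at d = 0.326 m, so the parallel axis theorem gives I = 0.27252 + (3.32)(0.326)² = 0.62535 kg m².
Thin rod: I_cm = (1/12)ML² = (1/12)(1.59)(0.861)² = 0.098225 kg m²; centre at d = 0.698 m, so the parallel axis theorem gives I = 0.098225 + (1.59)(0.698)² = 0.87288 kg m².
Total I = 1.5041 kg m²; total mass M = 9.59 kg.
k = √(I/M) = √(1.5041/9.59) = 0.39604 m.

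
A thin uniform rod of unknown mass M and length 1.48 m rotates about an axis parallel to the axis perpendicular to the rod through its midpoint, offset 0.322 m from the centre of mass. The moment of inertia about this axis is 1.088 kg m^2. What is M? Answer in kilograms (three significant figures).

3.80

I = I_cm + Md² = (1/12)ML² + Md² = M·[0.0833333·(1.48)² + (0.322)²] = M·0.28622.
So M = 1.088 / 0.28622 = 3.8013 kg.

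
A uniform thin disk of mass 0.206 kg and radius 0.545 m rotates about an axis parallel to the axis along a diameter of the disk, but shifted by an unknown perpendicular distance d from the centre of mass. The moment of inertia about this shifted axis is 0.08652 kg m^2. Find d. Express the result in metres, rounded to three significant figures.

0.588

About the centre-of-mass axis, I_cm = (1/4)MR² = (1/4)(0.206)(0.545)² = 0.015297 kg m^2.
Parallel axis theorem: I = I_cm + Md², so Md² = 0.08652 − 0.015297 = 0.071223 kg m^2.
d = √(0.071223 / 0.206) = 0.588 m.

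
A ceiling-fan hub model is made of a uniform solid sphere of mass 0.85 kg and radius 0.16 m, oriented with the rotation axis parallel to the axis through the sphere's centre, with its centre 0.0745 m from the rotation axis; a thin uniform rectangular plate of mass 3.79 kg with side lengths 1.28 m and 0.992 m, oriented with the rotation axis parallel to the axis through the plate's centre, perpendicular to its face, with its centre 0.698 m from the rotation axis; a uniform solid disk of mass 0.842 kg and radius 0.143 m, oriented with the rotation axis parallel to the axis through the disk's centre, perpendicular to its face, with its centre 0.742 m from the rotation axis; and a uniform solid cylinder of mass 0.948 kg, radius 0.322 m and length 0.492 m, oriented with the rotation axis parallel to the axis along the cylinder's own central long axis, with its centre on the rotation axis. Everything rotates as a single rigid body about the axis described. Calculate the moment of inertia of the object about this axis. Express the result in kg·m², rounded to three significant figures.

3.21

Solid sphere: I_cm = (2/5)MR² = (2/5)(0.85)(0.16)² = 0.008704 kg·m²; centre at d = 0.0745 m, so I = I_cm + Md² gives I = 0.008704 + (0.85)(0.0745)² = 0.013422 kg·m².
Rectangular plate: I_cm = (1/12)M(a²+b²) = (1/12)(3.79)[(1.28)² + (0.992)²] = 0.82826 kg·m²; centre at d = 0.698 m, so I = I_cm + Md² gives I = 0.82826 + (3.79)(0.698)² = 2.6748 kg·m².
Solid disk: I_cm = (1/2)MR² = (1/2)(0.842)(0.143)² = 0.008609 kg·m²; centre at d = 0.742 m, so I = I_cm + Md² gives I = 0.008609 + (0.842)(0.742)² = 0.47218 kg·m².
Solid cylinder: I_cm = (1/2)MR² = (1/2)(0.948)(0.322)² = 0.049146 kg·m²; axis through the centre, so I = 0.049146 kg·m².
Total I = 0.013422 + 2.6748 + 0.47218 + 0.049146 = 3.2095 kg·m².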